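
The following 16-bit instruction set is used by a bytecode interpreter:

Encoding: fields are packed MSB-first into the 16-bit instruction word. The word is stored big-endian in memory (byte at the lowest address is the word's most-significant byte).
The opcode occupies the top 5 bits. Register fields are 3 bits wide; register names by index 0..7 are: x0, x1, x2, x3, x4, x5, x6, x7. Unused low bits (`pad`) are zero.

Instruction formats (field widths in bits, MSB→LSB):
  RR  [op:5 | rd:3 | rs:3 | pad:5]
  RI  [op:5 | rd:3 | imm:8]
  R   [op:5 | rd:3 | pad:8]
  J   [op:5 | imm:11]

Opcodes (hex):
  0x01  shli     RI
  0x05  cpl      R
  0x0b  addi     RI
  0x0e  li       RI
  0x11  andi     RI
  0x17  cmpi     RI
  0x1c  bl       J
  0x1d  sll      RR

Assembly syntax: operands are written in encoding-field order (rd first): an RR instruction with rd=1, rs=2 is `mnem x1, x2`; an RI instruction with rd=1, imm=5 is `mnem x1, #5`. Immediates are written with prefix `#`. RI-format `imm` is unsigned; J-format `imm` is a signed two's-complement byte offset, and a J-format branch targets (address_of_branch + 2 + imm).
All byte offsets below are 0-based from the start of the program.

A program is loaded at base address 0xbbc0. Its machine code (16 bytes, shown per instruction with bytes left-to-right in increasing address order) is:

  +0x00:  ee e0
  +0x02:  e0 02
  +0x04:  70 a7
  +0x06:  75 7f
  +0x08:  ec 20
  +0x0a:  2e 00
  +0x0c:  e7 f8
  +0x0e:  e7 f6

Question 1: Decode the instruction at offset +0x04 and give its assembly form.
li x0, #167

off 0x04: read 70 a7 as big → 0x70a7
  opcode bits[15:11]=0xe: li/RI
  rd: (w>>8)&0x7=0x0 → x0
  imm: (w>>0)&0xff=0xa7 → #167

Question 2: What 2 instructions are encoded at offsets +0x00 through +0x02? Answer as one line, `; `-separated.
off 0x00: read ee e0 as big → 0xeee0
  op=0xeee0>>11=0x1d ⇒ sll (RR)
  rd: (w>>8)&0x7=0x6 → x6
  rs: (w>>5)&0x7=0x7 → x7
off 0x02: read e0 02 as big → 0xe002
  op=0xe002>>11=0x1c ⇒ bl (J)
  imm: (w>>0)&0x7ff=0x2 → #2

sll x6, x7; bl #2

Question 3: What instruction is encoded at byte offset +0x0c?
bl #-8

off 0x0c: read e7 f8 as big → 0xe7f8
  opcode bits[15:11]=0x1c: bl/J
  imm: (w>>0)&0x7ff=0x7f8 (s11→-8) → #-8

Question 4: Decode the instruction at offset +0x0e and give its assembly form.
off 0x0e: read e7 f6 as big → 0xe7f6
  op=0xe7f6>>11=0x1c ⇒ bl (J)
  [10:0] imm=2038 (s11→-10) = #-10

bl #-10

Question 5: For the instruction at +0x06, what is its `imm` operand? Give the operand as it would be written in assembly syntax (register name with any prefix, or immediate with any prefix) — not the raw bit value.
#127

[06] 75 7f → 0x757f
  top 5b → 0xe → li [RI]
  rd: (w>>8)&0x7=0x5 → x5
  imm: (w>>0)&0xff=0x7f → #127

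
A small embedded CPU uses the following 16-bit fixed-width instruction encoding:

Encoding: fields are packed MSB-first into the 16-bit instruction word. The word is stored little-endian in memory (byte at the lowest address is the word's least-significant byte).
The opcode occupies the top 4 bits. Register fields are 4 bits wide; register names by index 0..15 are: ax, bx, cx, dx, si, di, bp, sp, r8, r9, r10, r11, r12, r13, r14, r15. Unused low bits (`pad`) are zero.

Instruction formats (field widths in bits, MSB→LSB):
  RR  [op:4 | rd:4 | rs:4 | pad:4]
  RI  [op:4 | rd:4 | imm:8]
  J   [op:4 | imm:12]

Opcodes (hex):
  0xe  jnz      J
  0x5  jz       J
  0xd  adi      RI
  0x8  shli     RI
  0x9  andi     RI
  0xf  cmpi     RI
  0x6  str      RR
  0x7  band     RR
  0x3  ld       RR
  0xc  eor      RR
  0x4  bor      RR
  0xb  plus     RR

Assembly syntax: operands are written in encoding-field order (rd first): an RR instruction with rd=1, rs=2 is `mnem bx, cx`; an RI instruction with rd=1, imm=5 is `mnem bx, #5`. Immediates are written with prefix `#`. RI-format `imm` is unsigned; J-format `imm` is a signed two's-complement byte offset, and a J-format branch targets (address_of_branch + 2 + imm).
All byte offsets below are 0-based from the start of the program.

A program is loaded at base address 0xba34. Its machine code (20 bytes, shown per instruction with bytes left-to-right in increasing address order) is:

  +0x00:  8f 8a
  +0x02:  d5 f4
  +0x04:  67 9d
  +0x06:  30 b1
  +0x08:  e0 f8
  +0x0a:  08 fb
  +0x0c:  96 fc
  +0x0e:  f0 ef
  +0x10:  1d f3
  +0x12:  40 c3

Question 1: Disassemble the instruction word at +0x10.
+0x10: 1d f3 ⇒ word 0xf31d (little)
  opcode bits[15:12]=0xf: cmpi/RI
  rd: (w>>8)&0xf=0x3 → dx
  imm: (w>>0)&0xff=0x1d → #29

cmpi dx, #29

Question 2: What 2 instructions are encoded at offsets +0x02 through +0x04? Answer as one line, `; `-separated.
cmpi si, #213; andi r13, #103

[02] d5 f4 → 0xf4d5
  top 4b → 0xf → cmpi [RI]
  [11:8] rd=4 = si
  [7:0] imm=213 = #213
[04] 67 9d → 0x9d67
  top 4b → 0x9 → andi [RI]
  [11:8] rd=13 = r13
  [7:0] imm=103 = #103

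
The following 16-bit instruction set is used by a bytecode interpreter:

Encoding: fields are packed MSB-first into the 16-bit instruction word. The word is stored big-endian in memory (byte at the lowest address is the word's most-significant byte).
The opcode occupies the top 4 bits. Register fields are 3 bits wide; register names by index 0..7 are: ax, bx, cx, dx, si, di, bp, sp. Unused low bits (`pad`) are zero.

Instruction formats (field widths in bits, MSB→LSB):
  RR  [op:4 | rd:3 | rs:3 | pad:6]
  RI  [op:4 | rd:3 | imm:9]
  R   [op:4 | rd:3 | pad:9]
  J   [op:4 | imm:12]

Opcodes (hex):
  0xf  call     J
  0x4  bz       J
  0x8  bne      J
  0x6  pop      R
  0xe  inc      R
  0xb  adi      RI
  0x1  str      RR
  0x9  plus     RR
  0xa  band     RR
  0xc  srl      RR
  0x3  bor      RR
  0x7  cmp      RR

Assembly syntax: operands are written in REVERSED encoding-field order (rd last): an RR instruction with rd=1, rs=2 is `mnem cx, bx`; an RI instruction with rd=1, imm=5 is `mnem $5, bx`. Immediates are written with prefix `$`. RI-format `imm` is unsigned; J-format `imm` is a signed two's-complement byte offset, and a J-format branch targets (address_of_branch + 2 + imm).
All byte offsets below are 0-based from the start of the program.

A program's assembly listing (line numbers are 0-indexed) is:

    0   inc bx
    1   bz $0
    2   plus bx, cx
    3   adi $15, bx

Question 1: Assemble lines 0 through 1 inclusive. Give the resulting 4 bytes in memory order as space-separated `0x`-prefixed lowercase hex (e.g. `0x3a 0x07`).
0xe2 0x00 0x40 0x00

L0: inc op=0xe:4|rd=1:3|pad=0:9 ⇒ 0xe200 ⇒ big e2 00
L1: bz op=0x4:4|imm=0:12 ⇒ 0x4000 ⇒ big 40 00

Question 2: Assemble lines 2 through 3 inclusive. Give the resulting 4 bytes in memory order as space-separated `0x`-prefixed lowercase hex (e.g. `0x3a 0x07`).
line 2 (plus): pack op=0x9:4|rd=2:3|rs=1:3|pad=0:6 = 0x9440; big→ 94 40
line 3 (adi): pack op=0xb:4|rd=1:3|imm=15:9 = 0xb20f; big→ b2 0f

0x94 0x40 0xb2 0x0f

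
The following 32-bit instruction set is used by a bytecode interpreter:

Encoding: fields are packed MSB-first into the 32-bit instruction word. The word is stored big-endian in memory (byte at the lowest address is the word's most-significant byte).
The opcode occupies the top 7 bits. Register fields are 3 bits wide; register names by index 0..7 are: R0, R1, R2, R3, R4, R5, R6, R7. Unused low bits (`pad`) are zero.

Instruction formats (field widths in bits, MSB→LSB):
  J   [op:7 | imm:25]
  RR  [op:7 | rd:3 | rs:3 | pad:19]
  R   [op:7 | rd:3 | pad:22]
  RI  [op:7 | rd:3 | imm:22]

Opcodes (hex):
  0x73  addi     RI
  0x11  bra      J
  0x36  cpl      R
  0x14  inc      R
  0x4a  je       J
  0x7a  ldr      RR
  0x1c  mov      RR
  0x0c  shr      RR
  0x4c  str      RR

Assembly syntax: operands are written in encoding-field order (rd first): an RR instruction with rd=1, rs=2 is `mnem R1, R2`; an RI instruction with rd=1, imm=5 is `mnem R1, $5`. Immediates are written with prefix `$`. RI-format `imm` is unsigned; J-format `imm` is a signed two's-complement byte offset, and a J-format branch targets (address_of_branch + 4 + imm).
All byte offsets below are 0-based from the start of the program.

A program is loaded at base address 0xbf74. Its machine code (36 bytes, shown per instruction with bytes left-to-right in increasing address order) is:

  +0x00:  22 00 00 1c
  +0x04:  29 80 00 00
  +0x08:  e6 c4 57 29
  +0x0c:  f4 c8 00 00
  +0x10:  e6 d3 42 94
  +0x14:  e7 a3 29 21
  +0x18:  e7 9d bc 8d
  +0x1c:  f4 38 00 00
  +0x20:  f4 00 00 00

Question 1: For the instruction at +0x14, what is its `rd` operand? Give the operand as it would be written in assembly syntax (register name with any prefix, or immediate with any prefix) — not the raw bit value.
off 0x14: read e7 a3 29 21 as big → 0xe7a32921
  opcode bits[31:25]=0x73: addi/RI
  rd: (w>>22)&0x7=0x6 → R6
  imm: (w>>0)&0x3fffff=0x232921 → $2304289

R6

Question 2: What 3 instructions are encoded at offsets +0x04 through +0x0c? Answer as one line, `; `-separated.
inc R6; addi R3, $284457; ldr R3, R1

[04] 29 80 00 00 → 0x29800000
  top 7b → 0x14 → inc [R]
  rd@[24:22]=0x6 ⇒ R6
[08] e6 c4 57 29 → 0xe6c45729
  top 7b → 0x73 → addi [RI]
  rd@[24:22]=0x3 ⇒ R3
  imm@[21:0]=0x45729 ⇒ $284457
[0c] f4 c8 00 00 → 0xf4c80000
  top 7b → 0x7a → ldr [RR]
  rd@[24:22]=0x3 ⇒ R3
  rs@[21:19]=0x1 ⇒ R1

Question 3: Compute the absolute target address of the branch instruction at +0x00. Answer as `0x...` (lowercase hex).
+0x00: 22 00 00 1c ⇒ word 0x2200001c (big)
  top 7b → 0x11 → bra [J]
  [24:0] imm=28 = $28
  target = base 0xbf74 + off 0x00 + 4 + imm 28 = 0xbf94

0xbf94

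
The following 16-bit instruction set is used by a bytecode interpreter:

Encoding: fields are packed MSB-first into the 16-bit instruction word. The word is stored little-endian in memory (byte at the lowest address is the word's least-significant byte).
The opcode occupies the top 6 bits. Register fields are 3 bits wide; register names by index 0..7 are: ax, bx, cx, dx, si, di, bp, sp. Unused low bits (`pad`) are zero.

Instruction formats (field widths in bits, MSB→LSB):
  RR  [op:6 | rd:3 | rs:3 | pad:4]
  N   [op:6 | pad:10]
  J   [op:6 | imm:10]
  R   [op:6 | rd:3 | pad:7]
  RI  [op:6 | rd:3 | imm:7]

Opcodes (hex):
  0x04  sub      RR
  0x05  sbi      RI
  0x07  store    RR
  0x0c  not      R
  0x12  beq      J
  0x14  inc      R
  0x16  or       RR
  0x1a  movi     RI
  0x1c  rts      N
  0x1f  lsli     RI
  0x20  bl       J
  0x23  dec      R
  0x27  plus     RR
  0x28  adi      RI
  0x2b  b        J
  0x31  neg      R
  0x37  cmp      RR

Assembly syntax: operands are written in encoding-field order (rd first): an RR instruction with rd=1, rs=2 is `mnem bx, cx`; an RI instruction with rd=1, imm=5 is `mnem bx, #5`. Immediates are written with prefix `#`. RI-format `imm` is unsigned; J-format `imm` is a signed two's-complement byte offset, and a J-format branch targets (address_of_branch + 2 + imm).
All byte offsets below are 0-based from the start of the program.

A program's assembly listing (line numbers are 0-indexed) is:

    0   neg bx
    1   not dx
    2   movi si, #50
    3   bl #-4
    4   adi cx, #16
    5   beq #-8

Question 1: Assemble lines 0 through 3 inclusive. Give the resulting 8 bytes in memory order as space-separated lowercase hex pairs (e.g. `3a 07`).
80 c4 80 31 32 6a fc 83

0. neg fields op=0x31:6|rd=1:3|pad=0:7 → word c480h → 80 c4
1. not fields op=0xc:6|rd=3:3|pad=0:7 → word 3180h → 80 31
2. movi fields op=0x1a:6|rd=4:3|imm=50:7 → word 6a32h → 32 6a
3. bl fields op=0x20:6|imm=-4:10 → word 83fch → fc 83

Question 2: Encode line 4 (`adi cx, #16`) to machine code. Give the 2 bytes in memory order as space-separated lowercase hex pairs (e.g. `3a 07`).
10 a1

line 4 (adi): pack op=0x28:6|rd=2:3|imm=16:7 = 0xa110; little→ 10 a1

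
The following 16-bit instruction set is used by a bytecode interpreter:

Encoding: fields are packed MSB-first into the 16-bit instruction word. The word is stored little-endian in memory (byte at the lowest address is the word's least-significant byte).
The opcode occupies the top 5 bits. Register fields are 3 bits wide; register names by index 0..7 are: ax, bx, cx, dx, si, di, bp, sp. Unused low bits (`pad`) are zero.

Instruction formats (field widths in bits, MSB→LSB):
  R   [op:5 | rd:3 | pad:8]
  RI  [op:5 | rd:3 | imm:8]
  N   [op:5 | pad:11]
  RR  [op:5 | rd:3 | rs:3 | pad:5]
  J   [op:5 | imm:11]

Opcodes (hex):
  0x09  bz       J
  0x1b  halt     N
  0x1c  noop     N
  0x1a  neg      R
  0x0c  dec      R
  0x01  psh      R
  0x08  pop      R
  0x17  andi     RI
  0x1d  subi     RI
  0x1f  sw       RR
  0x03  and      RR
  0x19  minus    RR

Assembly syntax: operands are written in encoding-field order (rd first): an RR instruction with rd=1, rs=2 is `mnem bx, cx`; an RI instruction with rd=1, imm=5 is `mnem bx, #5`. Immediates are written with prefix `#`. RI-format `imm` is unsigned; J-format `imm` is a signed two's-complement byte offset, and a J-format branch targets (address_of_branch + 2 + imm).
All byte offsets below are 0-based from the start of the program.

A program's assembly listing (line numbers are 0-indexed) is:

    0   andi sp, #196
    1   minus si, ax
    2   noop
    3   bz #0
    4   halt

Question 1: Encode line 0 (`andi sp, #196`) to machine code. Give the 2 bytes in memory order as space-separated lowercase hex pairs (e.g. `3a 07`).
line 0 (andi): pack op=0x17:5|rd=7:3|imm=196:8 = 0xbfc4; little→ c4 bf

c4 bf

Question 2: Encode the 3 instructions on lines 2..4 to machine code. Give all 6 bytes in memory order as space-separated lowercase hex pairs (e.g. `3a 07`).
L2: noop op=0x1c:5|pad=0:11 ⇒ 0xe000 ⇒ little 00 e0
L3: bz op=0x9:5|imm=0:11 ⇒ 0x4800 ⇒ little 00 48
L4: halt op=0x1b:5|pad=0:11 ⇒ 0xd800 ⇒ little 00 d8

00 e0 00 48 00 d8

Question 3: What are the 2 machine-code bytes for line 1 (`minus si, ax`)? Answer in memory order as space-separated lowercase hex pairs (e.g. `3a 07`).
L1: minus op=0x19:5|rd=4:3|rs=0:3|pad=0:5 ⇒ 0xcc00 ⇒ little 00 cc

00 cc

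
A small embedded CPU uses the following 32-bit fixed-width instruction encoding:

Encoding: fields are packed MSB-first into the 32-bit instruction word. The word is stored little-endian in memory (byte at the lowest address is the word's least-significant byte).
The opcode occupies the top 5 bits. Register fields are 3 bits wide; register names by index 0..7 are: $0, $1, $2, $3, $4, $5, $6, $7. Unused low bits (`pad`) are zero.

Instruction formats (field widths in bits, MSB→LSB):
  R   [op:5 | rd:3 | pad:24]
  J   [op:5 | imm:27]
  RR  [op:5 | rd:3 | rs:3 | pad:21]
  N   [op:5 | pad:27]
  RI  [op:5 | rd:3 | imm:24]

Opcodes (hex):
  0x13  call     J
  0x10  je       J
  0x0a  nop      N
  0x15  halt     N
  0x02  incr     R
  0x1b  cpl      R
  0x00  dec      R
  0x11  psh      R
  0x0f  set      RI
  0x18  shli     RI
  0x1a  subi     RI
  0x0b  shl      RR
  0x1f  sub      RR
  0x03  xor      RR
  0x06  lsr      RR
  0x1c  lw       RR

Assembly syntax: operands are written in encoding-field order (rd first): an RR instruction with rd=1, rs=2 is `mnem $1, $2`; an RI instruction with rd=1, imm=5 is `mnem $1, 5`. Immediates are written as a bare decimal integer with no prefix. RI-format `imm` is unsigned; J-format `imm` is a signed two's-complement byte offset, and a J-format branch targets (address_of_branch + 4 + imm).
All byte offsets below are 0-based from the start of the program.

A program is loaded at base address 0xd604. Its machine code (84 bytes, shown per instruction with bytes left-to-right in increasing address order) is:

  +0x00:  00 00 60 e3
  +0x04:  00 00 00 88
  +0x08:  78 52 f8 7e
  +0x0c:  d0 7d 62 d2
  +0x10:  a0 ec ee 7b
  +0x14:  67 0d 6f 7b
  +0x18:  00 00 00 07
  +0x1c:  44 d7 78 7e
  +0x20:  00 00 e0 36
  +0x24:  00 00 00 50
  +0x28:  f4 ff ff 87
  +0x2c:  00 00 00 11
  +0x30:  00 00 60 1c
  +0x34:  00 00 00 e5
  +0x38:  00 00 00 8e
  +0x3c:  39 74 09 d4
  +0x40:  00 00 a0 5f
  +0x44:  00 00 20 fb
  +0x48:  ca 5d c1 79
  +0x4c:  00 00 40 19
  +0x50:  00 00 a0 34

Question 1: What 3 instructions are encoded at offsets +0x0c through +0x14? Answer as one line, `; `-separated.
subi $2, 6454736; set $3, 15658144; set $3, 7277927

[0c] d0 7d 62 d2 → 0xd2627dd0
  op=0xd2627dd0>>27=0x1a ⇒ subi (RI)
  [26:24] rd=2 = $2
  [23:0] imm=6454736 = 6454736
[10] a0 ec ee 7b → 0x7beeeca0
  op=0x7beeeca0>>27=0xf ⇒ set (RI)
  [26:24] rd=3 = $3
  [23:0] imm=15658144 = 15658144
[14] 67 0d 6f 7b → 0x7b6f0d67
  op=0x7b6f0d67>>27=0xf ⇒ set (RI)
  [26:24] rd=3 = $3
  [23:0] imm=7277927 = 7277927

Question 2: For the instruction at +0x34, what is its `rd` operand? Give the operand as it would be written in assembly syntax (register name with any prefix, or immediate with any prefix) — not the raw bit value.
$5

+0x34: 00 00 00 e5 ⇒ word 0xe5000000 (little)
  op=0xe5000000>>27=0x1c ⇒ lw (RR)
  [26:24] rd=5 = $5
  [23:21] rs=0 = $0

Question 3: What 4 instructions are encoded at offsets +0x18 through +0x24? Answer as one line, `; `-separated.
dec $7; set $6, 7919428; lsr $6, $7; nop

+0x18: 00 00 00 07 ⇒ word 0x07000000 (little)
  top 5b → 0x0 → dec [R]
  rd: (w>>24)&0x7=0x7 → $7
+0x1c: 44 d7 78 7e ⇒ word 0x7e78d744 (little)
  top 5b → 0xf → set [RI]
  rd: (w>>24)&0x7=0x6 → $6
  imm: (w>>0)&0xffffff=0x78d744 → 7919428
+0x20: 00 00 e0 36 ⇒ word 0x36e00000 (little)
  top 5b → 0x6 → lsr [RR]
  rd: (w>>24)&0x7=0x6 → $6
  rs: (w>>21)&0x7=0x7 → $7
+0x24: 00 00 00 50 ⇒ word 0x50000000 (little)
  top 5b → 0xa → nop [N]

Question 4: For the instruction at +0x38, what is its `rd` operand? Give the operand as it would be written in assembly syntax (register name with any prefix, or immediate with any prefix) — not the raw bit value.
+0x38: 00 00 00 8e ⇒ word 0x8e000000 (little)
  top 5b → 0x11 → psh [R]
  [26:24] rd=6 = $6

$6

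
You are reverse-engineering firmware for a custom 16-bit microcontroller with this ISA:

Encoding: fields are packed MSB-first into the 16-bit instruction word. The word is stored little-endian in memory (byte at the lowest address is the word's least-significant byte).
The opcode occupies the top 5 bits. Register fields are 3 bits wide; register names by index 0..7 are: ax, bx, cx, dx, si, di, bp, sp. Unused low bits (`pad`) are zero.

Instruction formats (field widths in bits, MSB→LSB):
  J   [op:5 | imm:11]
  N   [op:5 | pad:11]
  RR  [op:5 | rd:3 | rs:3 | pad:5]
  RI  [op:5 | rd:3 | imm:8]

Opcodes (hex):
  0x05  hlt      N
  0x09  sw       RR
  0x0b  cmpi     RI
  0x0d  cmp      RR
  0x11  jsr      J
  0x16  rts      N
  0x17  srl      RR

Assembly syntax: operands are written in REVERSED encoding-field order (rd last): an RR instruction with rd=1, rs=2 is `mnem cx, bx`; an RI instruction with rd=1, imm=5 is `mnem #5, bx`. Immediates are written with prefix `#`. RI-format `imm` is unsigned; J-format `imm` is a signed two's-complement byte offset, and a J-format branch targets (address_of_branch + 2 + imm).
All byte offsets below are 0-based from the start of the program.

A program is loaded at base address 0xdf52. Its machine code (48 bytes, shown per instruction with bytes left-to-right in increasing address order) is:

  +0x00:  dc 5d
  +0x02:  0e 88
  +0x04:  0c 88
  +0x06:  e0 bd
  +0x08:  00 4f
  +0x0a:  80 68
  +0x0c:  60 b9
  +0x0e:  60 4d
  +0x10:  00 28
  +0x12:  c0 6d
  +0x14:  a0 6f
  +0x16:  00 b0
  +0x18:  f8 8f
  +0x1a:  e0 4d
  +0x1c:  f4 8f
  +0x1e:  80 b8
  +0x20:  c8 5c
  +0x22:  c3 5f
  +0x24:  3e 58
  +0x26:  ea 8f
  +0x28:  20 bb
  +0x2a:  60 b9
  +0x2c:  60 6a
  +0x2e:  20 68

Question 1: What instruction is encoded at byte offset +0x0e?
sw dx, di

[0e] 60 4d → 0x4d60
  top 5b → 0x9 → sw [RR]
  rd@[10:8]=0x5 ⇒ di
  rs@[7:5]=0x3 ⇒ dx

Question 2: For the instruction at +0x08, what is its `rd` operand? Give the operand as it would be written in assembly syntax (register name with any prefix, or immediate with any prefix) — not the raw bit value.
sp

[08] 00 4f → 0x4f00
  op=0x4f00>>11=0x9 ⇒ sw (RR)
  rd@[10:8]=0x7 ⇒ sp
  rs@[7:5]=0x0 ⇒ ax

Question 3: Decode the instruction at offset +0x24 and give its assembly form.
@+24  little-endian(3e 58) = 0x583e
  op=0x583e>>11=0xb ⇒ cmpi (RI)
  rd: (w>>8)&0x7=0x0 → ax
  imm: (w>>0)&0xff=0x3e → #62

cmpi #62, ax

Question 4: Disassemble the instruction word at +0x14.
+0x14: a0 6f ⇒ word 0x6fa0 (little)
  op=0x6fa0>>11=0xd ⇒ cmp (RR)
  rd@[10:8]=0x7 ⇒ sp
  rs@[7:5]=0x5 ⇒ di

cmp di, sp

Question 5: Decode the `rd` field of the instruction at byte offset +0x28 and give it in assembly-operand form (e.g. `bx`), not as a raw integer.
dx

off 0x28: read 20 bb as little → 0xbb20
  op=0xbb20>>11=0x17 ⇒ srl (RR)
  rd@[10:8]=0x3 ⇒ dx
  rs@[7:5]=0x1 ⇒ bx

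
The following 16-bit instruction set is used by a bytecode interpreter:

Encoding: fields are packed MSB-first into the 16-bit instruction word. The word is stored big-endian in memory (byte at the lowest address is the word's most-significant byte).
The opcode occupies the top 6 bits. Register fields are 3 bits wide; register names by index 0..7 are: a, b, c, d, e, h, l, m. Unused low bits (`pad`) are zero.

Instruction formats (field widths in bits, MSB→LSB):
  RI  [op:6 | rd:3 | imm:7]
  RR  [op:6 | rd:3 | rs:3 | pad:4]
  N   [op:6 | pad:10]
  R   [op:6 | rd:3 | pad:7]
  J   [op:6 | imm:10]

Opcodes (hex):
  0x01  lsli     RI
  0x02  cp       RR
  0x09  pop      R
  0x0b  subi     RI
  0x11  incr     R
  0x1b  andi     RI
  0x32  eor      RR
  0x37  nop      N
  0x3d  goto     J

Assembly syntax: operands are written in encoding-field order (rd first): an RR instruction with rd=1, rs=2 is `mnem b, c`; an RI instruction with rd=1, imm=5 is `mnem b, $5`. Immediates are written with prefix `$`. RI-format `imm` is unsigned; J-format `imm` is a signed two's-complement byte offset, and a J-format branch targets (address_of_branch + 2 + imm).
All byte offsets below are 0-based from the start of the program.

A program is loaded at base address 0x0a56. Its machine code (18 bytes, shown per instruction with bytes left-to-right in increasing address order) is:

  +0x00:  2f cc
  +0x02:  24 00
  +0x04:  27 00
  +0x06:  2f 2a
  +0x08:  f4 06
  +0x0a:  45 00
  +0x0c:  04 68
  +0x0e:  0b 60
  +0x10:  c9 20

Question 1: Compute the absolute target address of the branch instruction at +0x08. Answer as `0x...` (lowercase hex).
@+08  big-endian(f4 06) = 0xf406
  op=0xf406>>10=0x3d ⇒ goto (J)
  imm@[9:0]=0x6 ⇒ $6
  target = base 0x0a56 + off 0x08 + 2 + imm 6 = 0x0a66

0x0a66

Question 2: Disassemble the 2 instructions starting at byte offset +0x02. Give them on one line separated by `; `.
+0x02: 24 00 ⇒ word 0x2400 (big)
  top 6b → 0x9 → pop [R]
  rd@[9:7]=0x0 ⇒ a
+0x04: 27 00 ⇒ word 0x2700 (big)
  top 6b → 0x9 → pop [R]
  rd@[9:7]=0x6 ⇒ l

pop a; pop l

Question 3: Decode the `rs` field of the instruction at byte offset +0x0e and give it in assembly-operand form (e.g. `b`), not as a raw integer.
l

+0x0e: 0b 60 ⇒ word 0x0b60 (big)
  top 6b → 0x2 → cp [RR]
  rd: (w>>7)&0x7=0x6 → l
  rs: (w>>4)&0x7=0x6 → l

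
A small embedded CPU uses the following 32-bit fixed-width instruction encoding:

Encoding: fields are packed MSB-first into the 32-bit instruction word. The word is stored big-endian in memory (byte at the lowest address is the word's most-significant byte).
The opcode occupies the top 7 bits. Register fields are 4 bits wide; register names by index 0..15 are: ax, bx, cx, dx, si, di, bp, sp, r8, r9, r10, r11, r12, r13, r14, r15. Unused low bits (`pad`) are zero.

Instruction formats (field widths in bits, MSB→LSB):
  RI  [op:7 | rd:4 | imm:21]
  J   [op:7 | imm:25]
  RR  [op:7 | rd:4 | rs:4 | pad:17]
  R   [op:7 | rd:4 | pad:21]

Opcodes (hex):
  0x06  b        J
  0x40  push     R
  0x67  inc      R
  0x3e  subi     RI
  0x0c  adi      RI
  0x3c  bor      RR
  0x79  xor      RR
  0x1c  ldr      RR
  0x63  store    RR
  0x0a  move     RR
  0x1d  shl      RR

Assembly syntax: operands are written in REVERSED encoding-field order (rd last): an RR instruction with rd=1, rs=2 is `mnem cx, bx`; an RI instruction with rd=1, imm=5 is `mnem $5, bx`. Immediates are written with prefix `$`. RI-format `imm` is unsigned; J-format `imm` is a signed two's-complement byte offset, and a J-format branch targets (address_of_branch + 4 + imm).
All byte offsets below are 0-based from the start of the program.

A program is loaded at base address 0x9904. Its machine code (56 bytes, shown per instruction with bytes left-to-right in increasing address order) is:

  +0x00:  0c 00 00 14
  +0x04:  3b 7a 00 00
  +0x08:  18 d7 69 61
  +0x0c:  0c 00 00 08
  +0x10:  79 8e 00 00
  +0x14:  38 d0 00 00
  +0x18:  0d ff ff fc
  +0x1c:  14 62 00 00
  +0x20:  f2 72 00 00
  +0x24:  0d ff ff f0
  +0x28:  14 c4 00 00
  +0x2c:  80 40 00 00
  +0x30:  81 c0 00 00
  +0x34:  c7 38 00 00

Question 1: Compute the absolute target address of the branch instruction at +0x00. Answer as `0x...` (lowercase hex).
0x991c

[00] 0c 00 00 14 → 0x0c000014
  opcode bits[31:25]=0x6: b/J
  imm: (w>>0)&0x1ffffff=0x14 → $20
  target = base 0x9904 + off 0x00 + 4 + imm 20 = 0x991c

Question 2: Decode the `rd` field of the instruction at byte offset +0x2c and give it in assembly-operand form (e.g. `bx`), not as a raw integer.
cx

+0x2c: 80 40 00 00 ⇒ word 0x80400000 (big)
  opcode bits[31:25]=0x40: push/R
  [24:21] rd=2 = cx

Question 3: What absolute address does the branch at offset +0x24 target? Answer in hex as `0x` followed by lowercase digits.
[24] 0d ff ff f0 → 0x0dfffff0
  top 7b → 0x6 → b [J]
  imm@[24:0]=0x1fffff0 (s25→-16) ⇒ $-16
  target = base 0x9904 + off 0x24 + 4 + imm -16 = 0x991c

0x991c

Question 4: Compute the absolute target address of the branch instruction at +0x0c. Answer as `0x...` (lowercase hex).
off 0x0c: read 0c 00 00 08 as big → 0x0c000008
  opcode bits[31:25]=0x6: b/J
  [24:0] imm=8 = $8
  target = base 0x9904 + off 0x0c + 4 + imm 8 = 0x991c

0x991c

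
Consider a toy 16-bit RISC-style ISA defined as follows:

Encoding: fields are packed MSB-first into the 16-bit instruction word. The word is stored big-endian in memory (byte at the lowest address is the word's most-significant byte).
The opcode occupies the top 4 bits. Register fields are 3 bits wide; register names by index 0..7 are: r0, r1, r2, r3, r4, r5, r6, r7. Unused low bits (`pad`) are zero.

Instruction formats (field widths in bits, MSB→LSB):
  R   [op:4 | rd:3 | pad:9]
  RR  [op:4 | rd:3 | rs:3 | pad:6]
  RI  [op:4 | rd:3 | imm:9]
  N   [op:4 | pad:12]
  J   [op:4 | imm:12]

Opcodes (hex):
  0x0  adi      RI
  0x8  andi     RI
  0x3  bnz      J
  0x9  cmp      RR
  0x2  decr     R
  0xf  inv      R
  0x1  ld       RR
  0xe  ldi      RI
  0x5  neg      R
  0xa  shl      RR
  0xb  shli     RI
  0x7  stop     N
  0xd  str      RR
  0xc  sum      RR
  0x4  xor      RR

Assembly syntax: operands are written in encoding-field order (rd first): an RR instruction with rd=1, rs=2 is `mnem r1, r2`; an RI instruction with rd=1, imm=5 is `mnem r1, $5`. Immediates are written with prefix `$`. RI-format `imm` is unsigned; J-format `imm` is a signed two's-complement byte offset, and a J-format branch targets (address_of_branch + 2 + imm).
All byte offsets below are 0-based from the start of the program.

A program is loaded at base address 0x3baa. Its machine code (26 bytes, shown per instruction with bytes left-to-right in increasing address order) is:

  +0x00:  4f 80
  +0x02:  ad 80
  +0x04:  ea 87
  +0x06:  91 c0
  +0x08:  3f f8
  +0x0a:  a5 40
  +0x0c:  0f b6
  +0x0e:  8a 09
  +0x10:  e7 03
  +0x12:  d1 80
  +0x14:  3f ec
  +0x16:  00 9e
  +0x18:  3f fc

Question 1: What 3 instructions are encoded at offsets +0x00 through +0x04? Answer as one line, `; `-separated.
xor r7, r6; shl r6, r6; ldi r5, $135

@+00  big-endian(4f 80) = 0x4f80
  op=0x4f80>>12=0x4 ⇒ xor (RR)
  rd: (w>>9)&0x7=0x7 → r7
  rs: (w>>6)&0x7=0x6 → r6
@+02  big-endian(ad 80) = 0xad80
  op=0xad80>>12=0xa ⇒ shl (RR)
  rd: (w>>9)&0x7=0x6 → r6
  rs: (w>>6)&0x7=0x6 → r6
@+04  big-endian(ea 87) = 0xea87
  op=0xea87>>12=0xe ⇒ ldi (RI)
  rd: (w>>9)&0x7=0x5 → r5
  imm: (w>>0)&0x1ff=0x87 → $135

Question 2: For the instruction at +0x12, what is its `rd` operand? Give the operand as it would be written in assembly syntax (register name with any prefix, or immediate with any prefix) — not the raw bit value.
r0

@+12  big-endian(d1 80) = 0xd180
  op=0xd180>>12=0xd ⇒ str (RR)
  rd: (w>>9)&0x7=0x0 → r0
  rs: (w>>6)&0x7=0x6 → r6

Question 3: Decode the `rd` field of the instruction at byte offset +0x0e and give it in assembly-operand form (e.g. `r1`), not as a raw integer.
r5

+0x0e: 8a 09 ⇒ word 0x8a09 (big)
  op=0x8a09>>12=0x8 ⇒ andi (RI)
  rd@[11:9]=0x5 ⇒ r5
  imm@[8:0]=0x9 ⇒ $9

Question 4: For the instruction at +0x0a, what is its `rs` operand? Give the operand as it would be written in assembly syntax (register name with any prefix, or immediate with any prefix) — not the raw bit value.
[0a] a5 40 → 0xa540
  opcode bits[15:12]=0xa: shl/RR
  rd@[11:9]=0x2 ⇒ r2
  rs@[8:6]=0x5 ⇒ r5

r5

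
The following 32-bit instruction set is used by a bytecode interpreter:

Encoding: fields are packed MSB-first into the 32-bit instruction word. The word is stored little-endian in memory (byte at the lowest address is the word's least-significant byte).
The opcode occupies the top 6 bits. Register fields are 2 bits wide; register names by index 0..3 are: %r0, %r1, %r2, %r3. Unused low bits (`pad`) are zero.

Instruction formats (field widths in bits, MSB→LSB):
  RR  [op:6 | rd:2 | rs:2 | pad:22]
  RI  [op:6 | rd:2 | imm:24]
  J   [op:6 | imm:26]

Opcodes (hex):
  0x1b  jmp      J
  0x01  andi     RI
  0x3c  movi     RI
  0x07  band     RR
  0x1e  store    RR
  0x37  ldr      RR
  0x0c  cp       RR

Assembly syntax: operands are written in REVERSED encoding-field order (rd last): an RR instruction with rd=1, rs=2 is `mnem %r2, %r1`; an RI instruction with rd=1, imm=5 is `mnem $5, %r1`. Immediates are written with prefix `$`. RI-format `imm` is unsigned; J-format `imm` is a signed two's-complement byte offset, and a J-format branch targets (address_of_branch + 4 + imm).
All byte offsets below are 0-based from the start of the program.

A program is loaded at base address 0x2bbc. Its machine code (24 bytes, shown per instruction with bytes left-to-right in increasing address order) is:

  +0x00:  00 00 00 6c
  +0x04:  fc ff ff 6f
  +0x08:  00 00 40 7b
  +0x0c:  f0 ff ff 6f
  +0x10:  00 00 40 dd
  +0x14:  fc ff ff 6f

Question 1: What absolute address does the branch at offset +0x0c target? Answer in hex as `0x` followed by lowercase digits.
[0c] f0 ff ff 6f → 0x6ffffff0
  top 6b → 0x1b → jmp [J]
  imm: (w>>0)&0x3ffffff=0x3fffff0 (s26→-16) → $-16
  target = base 0x2bbc + off 0x0c + 4 + imm -16 = 0x2bbc

0x2bbc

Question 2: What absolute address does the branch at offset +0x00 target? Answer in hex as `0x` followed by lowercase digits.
0x2bc0

@+00  little-endian(00 00 00 6c) = 0x6c000000
  top 6b → 0x1b → jmp [J]
  [25:0] imm=0 = $0
  target = base 0x2bbc + off 0x00 + 4 + imm 0 = 0x2bc0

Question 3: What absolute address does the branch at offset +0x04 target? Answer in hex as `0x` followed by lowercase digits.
[04] fc ff ff 6f → 0x6ffffffc
  top 6b → 0x1b → jmp [J]
  [25:0] imm=67108860 (s26→-4) = $-4
  target = base 0x2bbc + off 0x04 + 4 + imm -4 = 0x2bc0

0x2bc0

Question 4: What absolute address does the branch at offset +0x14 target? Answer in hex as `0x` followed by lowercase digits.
0x2bd0

off 0x14: read fc ff ff 6f as little → 0x6ffffffc
  op=0x6ffffffc>>26=0x1b ⇒ jmp (J)
  [25:0] imm=67108860 (s26→-4) = $-4
  target = base 0x2bbc + off 0x14 + 4 + imm -4 = 0x2bd0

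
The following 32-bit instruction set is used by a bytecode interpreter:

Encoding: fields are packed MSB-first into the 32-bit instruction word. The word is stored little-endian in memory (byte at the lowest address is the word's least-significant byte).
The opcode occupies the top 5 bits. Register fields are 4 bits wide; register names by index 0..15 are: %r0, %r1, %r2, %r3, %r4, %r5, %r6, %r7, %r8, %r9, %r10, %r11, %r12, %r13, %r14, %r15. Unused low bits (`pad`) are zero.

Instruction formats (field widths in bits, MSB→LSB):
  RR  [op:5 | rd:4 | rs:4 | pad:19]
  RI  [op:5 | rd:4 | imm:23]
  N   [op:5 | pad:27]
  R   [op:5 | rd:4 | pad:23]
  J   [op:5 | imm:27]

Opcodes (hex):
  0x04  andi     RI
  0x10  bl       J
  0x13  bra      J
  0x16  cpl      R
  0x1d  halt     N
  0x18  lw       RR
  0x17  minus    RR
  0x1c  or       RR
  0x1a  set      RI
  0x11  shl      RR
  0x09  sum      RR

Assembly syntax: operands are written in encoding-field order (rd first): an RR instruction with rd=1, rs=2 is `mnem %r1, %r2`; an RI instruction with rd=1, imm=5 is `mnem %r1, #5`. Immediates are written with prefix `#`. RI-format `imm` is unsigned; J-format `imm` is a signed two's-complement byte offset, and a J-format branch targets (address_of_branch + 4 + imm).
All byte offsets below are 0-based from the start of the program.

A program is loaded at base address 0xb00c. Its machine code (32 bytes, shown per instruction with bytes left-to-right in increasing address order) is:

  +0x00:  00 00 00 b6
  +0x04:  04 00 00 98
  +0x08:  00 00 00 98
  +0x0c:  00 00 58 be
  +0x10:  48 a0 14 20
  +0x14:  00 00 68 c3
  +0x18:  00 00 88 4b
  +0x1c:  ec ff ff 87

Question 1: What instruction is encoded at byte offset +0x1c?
@+1c  little-endian(ec ff ff 87) = 0x87ffffec
  opcode bits[31:27]=0x10: bl/J
  [26:0] imm=134217708 (s27→-20) = #-20

bl #-20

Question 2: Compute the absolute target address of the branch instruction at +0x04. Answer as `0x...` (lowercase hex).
0xb018

@+04  little-endian(04 00 00 98) = 0x98000004
  opcode bits[31:27]=0x13: bra/J
  imm@[26:0]=0x4 ⇒ #4
  target = base 0xb00c + off 0x04 + 4 + imm 4 = 0xb018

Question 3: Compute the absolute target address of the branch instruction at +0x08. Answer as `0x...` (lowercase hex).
0xb018

@+08  little-endian(00 00 00 98) = 0x98000000
  opcode bits[31:27]=0x13: bra/J
  [26:0] imm=0 = #0
  target = base 0xb00c + off 0x08 + 4 + imm 0 = 0xb018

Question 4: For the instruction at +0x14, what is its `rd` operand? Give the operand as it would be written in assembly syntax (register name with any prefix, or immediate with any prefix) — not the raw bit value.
%r6

@+14  little-endian(00 00 68 c3) = 0xc3680000
  op=0xc3680000>>27=0x18 ⇒ lw (RR)
  rd: (w>>23)&0xf=0x6 → %r6
  rs: (w>>19)&0xf=0xd → %r13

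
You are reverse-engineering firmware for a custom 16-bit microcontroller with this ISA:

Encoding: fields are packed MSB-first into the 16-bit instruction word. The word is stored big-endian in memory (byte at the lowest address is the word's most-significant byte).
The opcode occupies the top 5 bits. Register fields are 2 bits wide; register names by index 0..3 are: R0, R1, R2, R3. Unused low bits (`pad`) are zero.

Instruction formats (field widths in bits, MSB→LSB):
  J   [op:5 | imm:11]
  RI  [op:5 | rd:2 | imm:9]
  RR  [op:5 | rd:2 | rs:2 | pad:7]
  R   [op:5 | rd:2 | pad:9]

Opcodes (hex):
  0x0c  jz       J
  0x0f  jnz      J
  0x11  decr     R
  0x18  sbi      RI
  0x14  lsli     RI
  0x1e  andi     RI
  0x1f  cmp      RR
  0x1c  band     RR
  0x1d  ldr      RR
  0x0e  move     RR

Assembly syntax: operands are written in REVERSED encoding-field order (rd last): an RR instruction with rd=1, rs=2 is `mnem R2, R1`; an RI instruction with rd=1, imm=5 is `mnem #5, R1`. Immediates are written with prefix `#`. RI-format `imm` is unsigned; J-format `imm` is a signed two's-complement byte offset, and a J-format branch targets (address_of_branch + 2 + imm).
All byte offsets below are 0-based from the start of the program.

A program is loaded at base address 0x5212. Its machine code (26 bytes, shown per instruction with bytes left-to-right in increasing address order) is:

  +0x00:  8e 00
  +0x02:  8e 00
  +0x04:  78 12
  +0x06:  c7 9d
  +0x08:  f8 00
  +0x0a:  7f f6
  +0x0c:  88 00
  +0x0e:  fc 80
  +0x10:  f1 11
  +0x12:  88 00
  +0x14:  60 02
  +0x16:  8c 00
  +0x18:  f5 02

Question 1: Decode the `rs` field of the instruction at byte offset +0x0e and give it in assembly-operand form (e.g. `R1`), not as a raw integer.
R1

@+0e  big-endian(fc 80) = 0xfc80
  op=0xfc80>>11=0x1f ⇒ cmp (RR)
  [10:9] rd=2 = R2
  [8:7] rs=1 = R1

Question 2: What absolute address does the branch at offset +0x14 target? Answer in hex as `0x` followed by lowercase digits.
+0x14: 60 02 ⇒ word 0x6002 (big)
  top 5b → 0xc → jz [J]
  imm@[10:0]=0x2 ⇒ #2
  target = base 0x5212 + off 0x14 + 2 + imm 2 = 0x522a

0x522a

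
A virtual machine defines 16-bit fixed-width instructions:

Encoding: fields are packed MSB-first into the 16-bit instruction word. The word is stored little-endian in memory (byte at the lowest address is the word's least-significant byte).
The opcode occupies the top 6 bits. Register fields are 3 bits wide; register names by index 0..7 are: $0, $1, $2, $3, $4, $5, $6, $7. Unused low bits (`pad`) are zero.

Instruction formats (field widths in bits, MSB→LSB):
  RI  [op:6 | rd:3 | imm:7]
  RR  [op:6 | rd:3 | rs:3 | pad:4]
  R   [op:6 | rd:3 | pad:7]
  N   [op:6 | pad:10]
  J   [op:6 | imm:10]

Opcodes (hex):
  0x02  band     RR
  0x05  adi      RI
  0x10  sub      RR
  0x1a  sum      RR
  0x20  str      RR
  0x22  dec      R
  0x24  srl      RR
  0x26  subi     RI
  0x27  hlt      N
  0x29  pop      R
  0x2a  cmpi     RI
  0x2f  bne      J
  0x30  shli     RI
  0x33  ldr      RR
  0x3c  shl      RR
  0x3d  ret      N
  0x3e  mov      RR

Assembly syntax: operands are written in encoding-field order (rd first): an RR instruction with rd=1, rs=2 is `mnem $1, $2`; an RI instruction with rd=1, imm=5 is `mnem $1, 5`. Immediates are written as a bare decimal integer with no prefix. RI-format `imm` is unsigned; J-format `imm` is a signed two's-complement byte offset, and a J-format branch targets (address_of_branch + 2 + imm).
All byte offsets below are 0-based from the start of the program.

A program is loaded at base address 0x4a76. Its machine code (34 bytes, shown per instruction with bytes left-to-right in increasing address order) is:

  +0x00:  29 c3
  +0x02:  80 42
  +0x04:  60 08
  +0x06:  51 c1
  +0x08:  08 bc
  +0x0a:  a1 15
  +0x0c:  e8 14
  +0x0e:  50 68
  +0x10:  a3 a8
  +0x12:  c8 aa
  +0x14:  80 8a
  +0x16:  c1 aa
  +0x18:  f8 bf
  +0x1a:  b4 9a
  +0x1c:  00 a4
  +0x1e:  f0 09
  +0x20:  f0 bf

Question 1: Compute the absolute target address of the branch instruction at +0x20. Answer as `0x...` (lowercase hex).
0x4a88

+0x20: f0 bf ⇒ word 0xbff0 (little)
  op=0xbff0>>10=0x2f ⇒ bne (J)
  imm: (w>>0)&0x3ff=0x3f0 (s10→-16) → -16
  target = base 0x4a76 + off 0x20 + 2 + imm -16 = 0x4a88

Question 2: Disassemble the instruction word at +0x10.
cmpi $1, 35

@+10  little-endian(a3 a8) = 0xa8a3
  opcode bits[15:10]=0x2a: cmpi/RI
  rd@[9:7]=0x1 ⇒ $1
  imm@[6:0]=0x23 ⇒ 35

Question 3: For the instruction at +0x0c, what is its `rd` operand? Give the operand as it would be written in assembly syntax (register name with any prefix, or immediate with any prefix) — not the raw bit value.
$1

[0c] e8 14 → 0x14e8
  op=0x14e8>>10=0x5 ⇒ adi (RI)
  [9:7] rd=1 = $1
  [6:0] imm=104 = 104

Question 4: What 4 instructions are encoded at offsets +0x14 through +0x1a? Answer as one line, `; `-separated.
[14] 80 8a → 0x8a80
  op=0x8a80>>10=0x22 ⇒ dec (R)
  rd@[9:7]=0x5 ⇒ $5
[16] c1 aa → 0xaac1
  op=0xaac1>>10=0x2a ⇒ cmpi (RI)
  rd@[9:7]=0x5 ⇒ $5
  imm@[6:0]=0x41 ⇒ 65
[18] f8 bf → 0xbff8
  op=0xbff8>>10=0x2f ⇒ bne (J)
  imm@[9:0]=0x3f8 (s10→-8) ⇒ -8
[1a] b4 9a → 0x9ab4
  op=0x9ab4>>10=0x26 ⇒ subi (RI)
  rd@[9:7]=0x5 ⇒ $5
  imm@[6:0]=0x34 ⇒ 52

dec $5; cmpi $5, 65; bne -8; subi $5, 52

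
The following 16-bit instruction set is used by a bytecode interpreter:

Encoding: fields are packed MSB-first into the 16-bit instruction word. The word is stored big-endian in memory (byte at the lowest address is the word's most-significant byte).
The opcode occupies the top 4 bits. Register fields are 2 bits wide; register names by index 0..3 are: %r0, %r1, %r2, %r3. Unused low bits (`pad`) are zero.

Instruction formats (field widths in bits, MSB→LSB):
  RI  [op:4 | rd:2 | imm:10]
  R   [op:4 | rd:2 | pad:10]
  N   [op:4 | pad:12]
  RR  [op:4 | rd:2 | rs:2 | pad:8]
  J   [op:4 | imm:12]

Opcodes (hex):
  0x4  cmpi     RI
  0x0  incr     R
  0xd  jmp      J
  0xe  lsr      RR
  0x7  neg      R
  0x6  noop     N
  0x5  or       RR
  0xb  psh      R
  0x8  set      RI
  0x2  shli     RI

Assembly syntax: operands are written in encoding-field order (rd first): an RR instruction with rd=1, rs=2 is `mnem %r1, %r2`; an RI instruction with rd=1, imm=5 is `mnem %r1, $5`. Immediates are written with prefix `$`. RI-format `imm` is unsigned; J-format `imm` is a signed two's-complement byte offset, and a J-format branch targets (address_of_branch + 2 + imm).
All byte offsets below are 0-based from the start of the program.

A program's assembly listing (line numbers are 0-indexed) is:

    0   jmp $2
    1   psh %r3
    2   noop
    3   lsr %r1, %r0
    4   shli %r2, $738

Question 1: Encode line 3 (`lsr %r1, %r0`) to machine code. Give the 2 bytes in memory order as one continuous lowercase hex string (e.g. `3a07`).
line 3 (lsr): pack op=0xe:4|rd=1:2|rs=0:2|pad=0:8 = 0xe400; big→ e4 00

e400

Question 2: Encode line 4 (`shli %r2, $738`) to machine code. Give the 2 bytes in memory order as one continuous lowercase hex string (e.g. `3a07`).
2ae2

line 4 (shli): pack op=0x2:4|rd=2:2|imm=738:10 = 0x2ae2; big→ 2a e2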